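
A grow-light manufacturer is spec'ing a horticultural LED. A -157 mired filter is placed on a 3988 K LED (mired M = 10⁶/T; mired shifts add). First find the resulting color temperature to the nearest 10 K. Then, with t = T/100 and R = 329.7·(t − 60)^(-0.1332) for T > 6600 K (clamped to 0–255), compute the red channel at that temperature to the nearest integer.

198

M_in = 10⁶/3988 = 250.75; M_out = 250.75 + (-157) = 93.75.
T_out = 10⁶/93.75 = 10666.4 K → 10670 K; t = 106.7.
R = 329.7·(106.7 − 60)^(-0.1332) = 329.7·46.7^(-0.1332) = 329.7·0.59930 = 197.590.
Rounded: 198.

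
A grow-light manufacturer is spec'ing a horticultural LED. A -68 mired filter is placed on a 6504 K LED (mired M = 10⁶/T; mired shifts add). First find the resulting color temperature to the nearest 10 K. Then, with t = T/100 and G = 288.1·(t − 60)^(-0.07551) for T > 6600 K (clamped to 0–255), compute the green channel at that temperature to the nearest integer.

M_in = 10⁶/6504 = 153.75; M_out = 153.75 + (-68) = 85.75.
T_out = 10⁶/85.75 = 11661.6 K → 11660 K; t = 116.6.
G = 288.1·(116.6 − 60)^(-0.07551) = 288.1·56.6^(-0.07551) = 288.1·0.73730 = 212.416.
Rounded: 212.

212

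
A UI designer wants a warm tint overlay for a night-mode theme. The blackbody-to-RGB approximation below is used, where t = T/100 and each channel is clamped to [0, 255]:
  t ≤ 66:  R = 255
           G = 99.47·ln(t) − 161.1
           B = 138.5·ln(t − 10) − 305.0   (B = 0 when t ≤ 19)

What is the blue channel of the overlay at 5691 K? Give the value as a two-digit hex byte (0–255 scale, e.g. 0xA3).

t = 5691/100 = 56.91; the t ≤ 66 branch applies.
B = 138.5·ln(56.91 − 10) − 305.0 = 138.5·ln 46.91 − 305.0 = 138.5·3.8482 − 305.0 = 227.980.
Rounded: 228; in hex, 0xE4.

0xE4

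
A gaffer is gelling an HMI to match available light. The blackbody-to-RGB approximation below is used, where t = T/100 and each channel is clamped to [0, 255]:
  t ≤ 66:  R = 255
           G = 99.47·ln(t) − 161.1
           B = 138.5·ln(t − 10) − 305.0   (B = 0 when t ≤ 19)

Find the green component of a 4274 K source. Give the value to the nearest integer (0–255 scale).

t = 4274/100 = 42.74; the t ≤ 66 branch applies.
G = 99.47·ln 42.74 − 161.1 = 99.47·3.7551 − 161.1 = 212.423.
Rounded: 212.

212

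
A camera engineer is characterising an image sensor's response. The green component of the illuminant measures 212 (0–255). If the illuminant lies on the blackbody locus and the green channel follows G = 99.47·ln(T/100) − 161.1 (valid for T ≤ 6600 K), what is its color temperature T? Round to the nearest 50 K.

ln t = (212 + 161.1) / 99.47 = 3.7509.
t = e^3.7509 = 42.559.
T = 100·t = 4256 K → 4250 K to the nearest 50 K.

4250 K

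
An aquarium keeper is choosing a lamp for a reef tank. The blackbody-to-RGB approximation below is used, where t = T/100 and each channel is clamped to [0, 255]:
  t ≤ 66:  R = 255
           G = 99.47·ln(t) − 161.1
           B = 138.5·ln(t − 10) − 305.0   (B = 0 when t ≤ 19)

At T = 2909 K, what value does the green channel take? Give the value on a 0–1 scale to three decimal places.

t = 2909/100 = 29.09; the t ≤ 66 branch applies.
G = 99.47·ln 29.09 − 161.1 = 99.47·3.3704 − 161.1 = 174.153.
On a 0–1 scale: 174.153/255 = 0.6830 → 0.683.

0.683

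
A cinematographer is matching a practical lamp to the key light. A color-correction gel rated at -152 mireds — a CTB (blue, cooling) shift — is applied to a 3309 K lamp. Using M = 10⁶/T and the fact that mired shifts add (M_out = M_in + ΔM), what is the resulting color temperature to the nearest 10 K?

M_in = 10⁶/3309 = 302.21 mireds.
M_out = 302.21 + (-152) = 150.21 mireds.
T_out = 10⁶/150.21 = 6657.5 K → 6660 K.

6660 K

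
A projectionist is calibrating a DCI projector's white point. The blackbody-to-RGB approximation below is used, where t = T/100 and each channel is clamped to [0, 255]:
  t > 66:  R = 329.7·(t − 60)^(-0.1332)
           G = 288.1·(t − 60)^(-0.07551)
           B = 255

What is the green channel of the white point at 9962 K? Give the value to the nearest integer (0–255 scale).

t = 9962/100 = 99.62; the t > 66 branch applies.
G = 288.1·(99.62 − 60)^(-0.07551) = 288.1·39.62^(-0.07551) = 288.1·0.75743 = 218.215.
Rounded: 218.

218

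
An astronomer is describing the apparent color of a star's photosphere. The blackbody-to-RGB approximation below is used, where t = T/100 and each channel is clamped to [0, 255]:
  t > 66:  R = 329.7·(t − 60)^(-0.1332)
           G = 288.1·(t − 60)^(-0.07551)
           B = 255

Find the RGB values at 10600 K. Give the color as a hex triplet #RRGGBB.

#C6D8FF

t = 10600/100 = 106; the t > 66 branch applies.
R = 329.7·(106 − 60)^(-0.1332) = 329.7·46^(-0.1332) = 329.7·0.60051 = 197.988.
G = 288.1·(106 − 60)^(-0.07551) = 288.1·46^(-0.07551) = 288.1·0.74894 = 215.769.
B = 255 by definition for t > 66.
Rounded: (198, 216, 255).
In hex: #C6D8FF.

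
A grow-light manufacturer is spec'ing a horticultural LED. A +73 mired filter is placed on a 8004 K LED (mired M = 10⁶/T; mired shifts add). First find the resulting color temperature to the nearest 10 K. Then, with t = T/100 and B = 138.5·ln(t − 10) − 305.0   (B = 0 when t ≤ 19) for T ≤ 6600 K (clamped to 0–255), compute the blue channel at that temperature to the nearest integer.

M_in = 10⁶/8004 = 124.94; M_out = 124.94 + (+73) = 197.94.
T_out = 10⁶/197.94 = 5052.1 K → 5050 K; t = 50.5.
B = 138.5·ln(50.5 − 10) − 305.0 = 138.5·ln 40.5 − 305.0 = 138.5·3.7013 − 305.0 = 207.630.
Rounded: 208.

208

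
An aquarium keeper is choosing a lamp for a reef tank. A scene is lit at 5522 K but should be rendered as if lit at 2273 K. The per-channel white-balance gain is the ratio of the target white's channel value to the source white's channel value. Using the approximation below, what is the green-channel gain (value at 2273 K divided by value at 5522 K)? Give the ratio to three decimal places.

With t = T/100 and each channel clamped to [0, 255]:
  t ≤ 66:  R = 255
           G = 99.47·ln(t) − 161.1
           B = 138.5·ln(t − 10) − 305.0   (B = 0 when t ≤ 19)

At 5522 K (t = 55.22):
  G = 99.47·ln 55.22 − 161.1 = 99.47·4.0113 − 161.1 = 237.907.
At 2273 K (t = 22.73):
  G = 99.47·ln 22.73 − 161.1 = 99.47·3.1237 − 161.1 = 149.613.
Gain = 149.613 / 237.907 = 0.6289 → 0.629.

0.629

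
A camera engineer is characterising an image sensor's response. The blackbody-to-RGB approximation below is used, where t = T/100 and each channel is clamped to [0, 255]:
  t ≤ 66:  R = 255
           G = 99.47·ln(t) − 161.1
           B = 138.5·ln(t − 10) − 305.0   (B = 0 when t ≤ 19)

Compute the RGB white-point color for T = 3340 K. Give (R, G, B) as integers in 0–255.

t = 3340/100 = 33.4; the t ≤ 66 branch applies.
R = 255 by definition for t ≤ 66.
G = 99.47·ln 33.4 − 161.1 = 99.47·3.5086 − 161.1 = 187.896.
B = 138.5·ln(33.4 − 10) − 305.0 = 138.5·ln 23.4 − 305.0 = 138.5·3.1527 − 305.0 = 131.654.
Rounded: (255, 188, 132).

(255, 188, 132)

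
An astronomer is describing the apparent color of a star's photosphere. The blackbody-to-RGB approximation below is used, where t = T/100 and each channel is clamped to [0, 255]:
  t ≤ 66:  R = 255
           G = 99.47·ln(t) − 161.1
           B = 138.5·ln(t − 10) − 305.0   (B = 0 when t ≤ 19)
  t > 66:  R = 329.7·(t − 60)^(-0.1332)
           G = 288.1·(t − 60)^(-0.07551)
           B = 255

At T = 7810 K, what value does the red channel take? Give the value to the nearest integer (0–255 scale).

224

t = 7810/100 = 78.1; the t > 66 branch applies.
R = 329.7·(78.1 − 60)^(-0.1332) = 329.7·18.1^(-0.1332) = 329.7·0.67995 = 224.180.
Rounded: 224.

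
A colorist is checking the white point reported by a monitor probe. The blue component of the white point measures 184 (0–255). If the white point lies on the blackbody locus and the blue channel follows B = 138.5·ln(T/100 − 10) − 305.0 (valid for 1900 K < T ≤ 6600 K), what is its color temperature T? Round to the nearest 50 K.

4400 K

ln(t − 10) = (184 + 305.0) / 138.5 = 3.5307.
t − 10 = e^3.5307 = 34.147, so t = 44.147.
T = 100·t = 4415 K → 4400 K to the nearest 50 K.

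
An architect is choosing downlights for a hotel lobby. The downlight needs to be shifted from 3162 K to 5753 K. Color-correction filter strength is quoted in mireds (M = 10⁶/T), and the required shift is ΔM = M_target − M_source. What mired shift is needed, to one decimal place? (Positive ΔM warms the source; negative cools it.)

M_source = 10⁶/3162 = 316.256; M_target = 10⁶/5753 = 173.822.
ΔM = 173.822 − 316.256 = -142.433 → -142.4 mireds, a cooling shift.

-142.4 mireds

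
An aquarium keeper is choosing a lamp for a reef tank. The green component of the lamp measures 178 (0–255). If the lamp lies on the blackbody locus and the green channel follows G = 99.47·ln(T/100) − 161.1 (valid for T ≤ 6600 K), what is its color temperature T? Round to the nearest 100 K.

ln t = (178 + 161.1) / 99.47 = 3.4091.
t = e^3.4091 = 30.237.
T = 100·t = 3024 K → 3000 K to the nearest 100 K.

3000 K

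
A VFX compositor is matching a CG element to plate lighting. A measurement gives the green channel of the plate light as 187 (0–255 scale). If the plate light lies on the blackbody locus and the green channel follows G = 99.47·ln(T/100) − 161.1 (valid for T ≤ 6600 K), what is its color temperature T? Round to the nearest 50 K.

ln t = (187 + 161.1) / 99.47 = 3.4995.
t = e^3.4995 = 33.100.
T = 100·t = 3310 K → 3300 K to the nearest 50 K.

3300 K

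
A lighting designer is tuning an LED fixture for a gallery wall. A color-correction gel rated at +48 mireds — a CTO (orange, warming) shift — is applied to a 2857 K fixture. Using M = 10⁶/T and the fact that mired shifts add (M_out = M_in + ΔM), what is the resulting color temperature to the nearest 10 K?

2510 K

M_in = 10⁶/2857 = 350.02 mireds.
M_out = 350.02 + (+48) = 398.02 mireds.
T_out = 10⁶/398.02 = 2512.5 K → 2510 K.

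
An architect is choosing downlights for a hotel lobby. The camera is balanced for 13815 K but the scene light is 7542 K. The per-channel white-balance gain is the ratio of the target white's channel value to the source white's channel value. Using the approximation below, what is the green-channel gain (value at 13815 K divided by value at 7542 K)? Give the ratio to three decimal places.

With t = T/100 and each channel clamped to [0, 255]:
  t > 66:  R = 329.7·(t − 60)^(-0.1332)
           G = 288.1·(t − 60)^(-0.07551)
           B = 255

At 7542 K (t = 75.42):
  G = 288.1·(75.42 − 60)^(-0.07551) = 288.1·15.42^(-0.07551) = 288.1·0.81337 = 234.332.
At 13815 K (t = 138.15):
  G = 288.1·(138.15 − 60)^(-0.07551) = 288.1·78.15^(-0.07551) = 288.1·0.71956 = 207.304.
Gain = 207.304 / 234.332 = 0.8847 → 0.885.

0.885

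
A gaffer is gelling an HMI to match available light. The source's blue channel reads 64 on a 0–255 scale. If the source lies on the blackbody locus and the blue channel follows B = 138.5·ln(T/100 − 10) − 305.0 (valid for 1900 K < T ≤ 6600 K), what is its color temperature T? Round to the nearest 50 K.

ln(t − 10) = (64 + 305.0) / 138.5 = 2.6643.
t − 10 = e^2.6643 = 14.357, so t = 24.357.
T = 100·t = 2436 K → 2450 K to the nearest 50 K.

2450 K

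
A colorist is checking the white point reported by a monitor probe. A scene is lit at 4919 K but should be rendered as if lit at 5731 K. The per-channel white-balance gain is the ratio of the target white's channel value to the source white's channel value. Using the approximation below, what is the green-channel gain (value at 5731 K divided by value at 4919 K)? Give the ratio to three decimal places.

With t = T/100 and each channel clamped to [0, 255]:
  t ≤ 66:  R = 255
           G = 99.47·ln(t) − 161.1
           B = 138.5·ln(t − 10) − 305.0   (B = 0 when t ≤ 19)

At 4919 K (t = 49.19):
  G = 99.47·ln 49.19 − 161.1 = 99.47·3.8957 − 161.1 = 226.404.
At 5731 K (t = 57.31):
  G = 99.47·ln 57.31 − 161.1 = 99.47·4.0485 − 161.1 = 241.602.
Gain = 241.602 / 226.404 = 1.0671 → 1.067.

1.067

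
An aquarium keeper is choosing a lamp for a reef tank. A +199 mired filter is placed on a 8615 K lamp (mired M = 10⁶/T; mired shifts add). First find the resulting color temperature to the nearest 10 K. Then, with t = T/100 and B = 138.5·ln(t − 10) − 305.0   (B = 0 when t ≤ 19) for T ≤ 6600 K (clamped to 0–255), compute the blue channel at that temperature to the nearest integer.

121

M_in = 10⁶/8615 = 116.08; M_out = 116.08 + (+199) = 315.08.
T_out = 10⁶/315.08 = 3173.8 K → 3170 K; t = 31.7.
B = 138.5·ln(31.7 − 10) − 305.0 = 138.5·ln 21.7 − 305.0 = 138.5·3.0773 − 305.0 = 121.208.
Rounded: 121.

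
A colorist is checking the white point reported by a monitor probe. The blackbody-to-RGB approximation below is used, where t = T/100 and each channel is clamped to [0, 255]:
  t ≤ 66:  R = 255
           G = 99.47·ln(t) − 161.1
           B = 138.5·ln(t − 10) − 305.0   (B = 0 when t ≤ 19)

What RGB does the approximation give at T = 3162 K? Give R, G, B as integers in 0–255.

R=255, G=182, B=121

t = 3162/100 = 31.62; the t ≤ 66 branch applies.
R = 255 by definition for t ≤ 66.
G = 99.47·ln 31.62 − 161.1 = 99.47·3.4538 − 161.1 = 182.448.
B = 138.5·ln(31.62 − 10) − 305.0 = 138.5·ln 21.62 − 305.0 = 138.5·3.0736 − 305.0 = 120.696.
Rounded: (255, 182, 121).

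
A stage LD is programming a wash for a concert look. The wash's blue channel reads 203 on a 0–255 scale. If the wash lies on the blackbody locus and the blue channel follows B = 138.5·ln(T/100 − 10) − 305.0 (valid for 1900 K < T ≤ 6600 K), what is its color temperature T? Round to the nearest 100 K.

4900 K

ln(t − 10) = (203 + 305.0) / 138.5 = 3.6679.
t − 10 = e^3.6679 = 39.168, so t = 49.168.
T = 100·t = 4917 K → 4900 K to the nearest 100 K.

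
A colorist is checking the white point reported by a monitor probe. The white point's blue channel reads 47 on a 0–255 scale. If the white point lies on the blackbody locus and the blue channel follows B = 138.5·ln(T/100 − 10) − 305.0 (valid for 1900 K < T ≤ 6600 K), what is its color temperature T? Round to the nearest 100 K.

2300 K

ln(t − 10) = (47 + 305.0) / 138.5 = 2.5415.
t − 10 = e^2.5415 = 12.699, so t = 22.699.
T = 100·t = 2270 K → 2300 K to the nearest 100 K.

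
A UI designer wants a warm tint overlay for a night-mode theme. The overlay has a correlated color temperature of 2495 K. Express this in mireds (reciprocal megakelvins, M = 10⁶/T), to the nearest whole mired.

M = 10⁶ / 2495 = 400.802 → 401 mireds.

401 mireds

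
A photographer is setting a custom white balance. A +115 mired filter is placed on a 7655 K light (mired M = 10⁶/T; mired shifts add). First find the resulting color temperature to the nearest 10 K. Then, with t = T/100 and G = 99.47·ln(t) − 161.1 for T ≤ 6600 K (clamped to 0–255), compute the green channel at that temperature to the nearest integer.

M_in = 10⁶/7655 = 130.63; M_out = 130.63 + (+115) = 245.63.
T_out = 10⁶/245.63 = 4071.1 K → 4070 K; t = 40.7.
G = 99.47·ln 40.7 − 161.1 = 99.47·3.7062 − 161.1 = 207.559.
Rounded: 208.

208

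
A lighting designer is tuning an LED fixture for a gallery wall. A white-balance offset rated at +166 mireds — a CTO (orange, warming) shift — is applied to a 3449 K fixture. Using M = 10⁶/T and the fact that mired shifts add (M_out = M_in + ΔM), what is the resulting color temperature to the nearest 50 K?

2200 K

M_in = 10⁶/3449 = 289.94 mireds.
M_out = 289.94 + (+166) = 455.94 mireds.
T_out = 10⁶/455.94 = 2193.3 K → 2200 K.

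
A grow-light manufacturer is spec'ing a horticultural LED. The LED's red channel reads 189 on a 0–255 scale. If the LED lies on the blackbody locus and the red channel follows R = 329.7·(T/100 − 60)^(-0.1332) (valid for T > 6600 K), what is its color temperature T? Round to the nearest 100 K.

(t − 60)^(-0.1332) = 189/329.7 = 0.57325.
t − 60 = 0.57325^(1/-0.1332) = 0.57325^(-7.508) = 65.199, so t = 125.199.
T = 100·t = 12520 K → 12500 K to the nearest 100 K.

12500 K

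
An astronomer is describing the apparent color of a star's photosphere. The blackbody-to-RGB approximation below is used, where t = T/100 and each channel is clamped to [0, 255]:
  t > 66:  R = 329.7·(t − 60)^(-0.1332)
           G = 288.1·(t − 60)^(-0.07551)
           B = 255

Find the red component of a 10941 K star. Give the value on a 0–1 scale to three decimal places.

t = 10941/100 = 109.41; the t > 66 branch applies.
R = 329.7·(109.41 − 60)^(-0.1332) = 329.7·49.41^(-0.1332) = 329.7·0.59482 = 196.111.
On a 0–1 scale: 196.111/255 = 0.7691 → 0.769.

0.769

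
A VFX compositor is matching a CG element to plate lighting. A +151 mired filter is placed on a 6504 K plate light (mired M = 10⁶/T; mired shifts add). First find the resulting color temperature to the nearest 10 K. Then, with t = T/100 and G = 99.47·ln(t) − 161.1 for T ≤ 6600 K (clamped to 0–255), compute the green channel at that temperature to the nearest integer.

M_in = 10⁶/6504 = 153.75; M_out = 153.75 + (+151) = 304.75.
T_out = 10⁶/304.75 = 3281.4 K → 3280 K; t = 32.8.
G = 99.47·ln 32.8 − 161.1 = 99.47·3.4904 − 161.1 = 186.093.
Rounded: 186.

186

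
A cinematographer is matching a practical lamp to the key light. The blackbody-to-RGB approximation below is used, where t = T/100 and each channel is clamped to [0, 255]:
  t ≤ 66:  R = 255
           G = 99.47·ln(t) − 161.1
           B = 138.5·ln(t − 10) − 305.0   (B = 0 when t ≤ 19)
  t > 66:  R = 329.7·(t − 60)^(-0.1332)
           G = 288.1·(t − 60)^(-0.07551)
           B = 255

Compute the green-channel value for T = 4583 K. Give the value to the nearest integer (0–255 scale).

t = 4583/100 = 45.83; the t ≤ 66 branch applies.
G = 99.47·ln 45.83 − 161.1 = 99.47·3.8249 − 161.1 = 219.367.
Rounded: 219.

219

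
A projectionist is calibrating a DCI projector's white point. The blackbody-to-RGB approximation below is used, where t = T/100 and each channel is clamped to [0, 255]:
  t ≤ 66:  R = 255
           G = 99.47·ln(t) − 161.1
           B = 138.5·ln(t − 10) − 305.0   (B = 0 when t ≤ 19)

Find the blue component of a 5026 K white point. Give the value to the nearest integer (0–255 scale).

t = 5026/100 = 50.26; the t ≤ 66 branch applies.
B = 138.5·ln(50.26 − 10) − 305.0 = 138.5·ln 40.26 − 305.0 = 138.5·3.6954 − 305.0 = 206.807.
Rounded: 207.

207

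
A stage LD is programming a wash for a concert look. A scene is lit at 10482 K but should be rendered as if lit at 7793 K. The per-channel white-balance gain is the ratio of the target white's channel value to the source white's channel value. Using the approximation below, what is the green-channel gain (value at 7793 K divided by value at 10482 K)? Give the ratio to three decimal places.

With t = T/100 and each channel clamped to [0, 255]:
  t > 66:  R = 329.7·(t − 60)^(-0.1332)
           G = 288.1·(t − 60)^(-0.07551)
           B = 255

At 10482 K (t = 104.82):
  G = 288.1·(104.82 − 60)^(-0.07551) = 288.1·44.82^(-0.07551) = 288.1·0.75041 = 216.192.
At 7793 K (t = 77.93):
  G = 288.1·(77.93 − 60)^(-0.07551) = 288.1·17.93^(-0.07551) = 288.1·0.80416 = 231.678.
Gain = 231.678 / 216.192 = 1.0716 → 1.072.

1.072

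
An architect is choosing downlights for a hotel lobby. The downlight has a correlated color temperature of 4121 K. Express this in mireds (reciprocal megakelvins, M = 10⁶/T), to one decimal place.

M = 10⁶ / 4121 = 242.660 → 242.7 mireds.

242.7 mireds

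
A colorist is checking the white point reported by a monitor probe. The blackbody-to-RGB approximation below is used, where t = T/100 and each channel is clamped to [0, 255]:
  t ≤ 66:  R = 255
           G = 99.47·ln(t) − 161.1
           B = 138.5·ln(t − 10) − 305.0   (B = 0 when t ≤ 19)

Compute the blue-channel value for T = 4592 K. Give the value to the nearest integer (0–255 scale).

t = 4592/100 = 45.92; the t ≤ 66 branch applies.
B = 138.5·ln(45.92 − 10) − 305.0 = 138.5·ln 35.92 − 305.0 = 138.5·3.5813 − 305.0 = 191.009.
Rounded: 191.

191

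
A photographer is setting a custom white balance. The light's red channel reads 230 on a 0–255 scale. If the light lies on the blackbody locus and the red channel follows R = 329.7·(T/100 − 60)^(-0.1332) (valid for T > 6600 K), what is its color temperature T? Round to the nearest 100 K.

7500 K

(t − 60)^(-0.1332) = 230/329.7 = 0.69760.
t − 60 = 0.69760^(1/-0.1332) = 0.69760^(-7.508) = 14.932, so t = 74.932.
T = 100·t = 7493 K → 7500 K to the nearest 100 K.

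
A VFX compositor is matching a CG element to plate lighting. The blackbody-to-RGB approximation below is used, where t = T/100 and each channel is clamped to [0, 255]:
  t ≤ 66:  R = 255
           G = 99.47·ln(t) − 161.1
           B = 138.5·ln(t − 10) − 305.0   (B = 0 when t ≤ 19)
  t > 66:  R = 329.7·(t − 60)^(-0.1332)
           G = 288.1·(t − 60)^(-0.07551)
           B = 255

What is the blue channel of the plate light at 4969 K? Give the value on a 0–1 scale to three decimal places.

0.803

t = 4969/100 = 49.69; the t ≤ 66 branch applies.
B = 138.5·ln(49.69 − 10) − 305.0 = 138.5·ln 39.69 − 305.0 = 138.5·3.6811 − 305.0 = 204.832.
On a 0–1 scale: 204.832/255 = 0.8033 → 0.803.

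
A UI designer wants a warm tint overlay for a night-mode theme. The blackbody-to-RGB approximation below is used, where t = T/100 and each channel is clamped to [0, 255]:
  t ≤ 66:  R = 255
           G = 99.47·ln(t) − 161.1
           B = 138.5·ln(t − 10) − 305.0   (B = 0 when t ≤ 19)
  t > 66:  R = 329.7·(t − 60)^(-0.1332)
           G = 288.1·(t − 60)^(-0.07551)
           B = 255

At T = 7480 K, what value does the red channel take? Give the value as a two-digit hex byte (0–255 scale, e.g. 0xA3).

0xE6

t = 7480/100 = 74.8; the t > 66 branch applies.
R = 329.7·(74.8 − 60)^(-0.1332) = 329.7·14.8^(-0.1332) = 329.7·0.69843 = 230.271.
Rounded: 230; in hex, 0xE6.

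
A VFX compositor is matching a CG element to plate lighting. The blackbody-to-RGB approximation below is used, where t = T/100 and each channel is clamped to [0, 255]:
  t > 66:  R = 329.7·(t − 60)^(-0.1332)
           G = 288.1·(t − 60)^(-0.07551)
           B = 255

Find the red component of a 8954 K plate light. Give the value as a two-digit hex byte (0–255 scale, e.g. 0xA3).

t = 8954/100 = 89.54; the t > 66 branch applies.
R = 329.7·(89.54 − 60)^(-0.1332) = 329.7·29.54^(-0.1332) = 329.7·0.63700 = 210.020.
Rounded: 210; in hex, 0xD2.

0xD2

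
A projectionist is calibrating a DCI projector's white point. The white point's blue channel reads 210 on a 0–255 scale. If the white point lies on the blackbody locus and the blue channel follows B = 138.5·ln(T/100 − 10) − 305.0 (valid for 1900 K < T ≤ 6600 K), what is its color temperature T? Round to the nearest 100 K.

ln(t − 10) = (210 + 305.0) / 138.5 = 3.7184.
t − 10 = e^3.7184 = 41.199, so t = 51.199.
T = 100·t = 5120 K → 5100 K to the nearest 100 K.

5100 K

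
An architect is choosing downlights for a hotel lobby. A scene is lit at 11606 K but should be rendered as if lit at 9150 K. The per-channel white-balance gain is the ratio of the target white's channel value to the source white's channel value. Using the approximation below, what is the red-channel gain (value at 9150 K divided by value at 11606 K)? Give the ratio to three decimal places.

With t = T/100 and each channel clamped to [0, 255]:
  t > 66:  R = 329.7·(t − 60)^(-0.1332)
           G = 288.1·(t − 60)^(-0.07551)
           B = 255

At 11606 K (t = 116.06):
  R = 329.7·(116.06 − 60)^(-0.1332) = 329.7·56.06^(-0.1332) = 329.7·0.58490 = 192.841.
At 9150 K (t = 91.5):
  R = 329.7·(91.5 − 60)^(-0.1332) = 329.7·31.5^(-0.1332) = 329.7·0.63158 = 208.230.
Gain = 208.230 / 192.841 = 1.0798 → 1.080.

1.080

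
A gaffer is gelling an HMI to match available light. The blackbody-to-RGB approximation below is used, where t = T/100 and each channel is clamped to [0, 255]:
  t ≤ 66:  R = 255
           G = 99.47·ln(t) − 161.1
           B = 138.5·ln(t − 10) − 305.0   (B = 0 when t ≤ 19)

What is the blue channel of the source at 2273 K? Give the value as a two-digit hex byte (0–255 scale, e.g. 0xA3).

0x2F

t = 2273/100 = 22.73; the t ≤ 66 branch applies.
B = 138.5·ln(22.73 − 10) − 305.0 = 138.5·ln 12.73 − 305.0 = 138.5·2.5440 − 305.0 = 47.339.
Rounded: 47; in hex, 0x2F.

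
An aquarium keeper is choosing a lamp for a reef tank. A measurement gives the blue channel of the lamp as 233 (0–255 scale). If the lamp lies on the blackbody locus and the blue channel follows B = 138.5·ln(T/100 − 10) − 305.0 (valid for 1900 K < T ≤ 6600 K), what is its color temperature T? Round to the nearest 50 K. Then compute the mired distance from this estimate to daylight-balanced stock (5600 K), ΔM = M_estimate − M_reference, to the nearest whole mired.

-8 mireds

ln(t − 10) = (233 + 305.0) / 138.5 = 3.8845.
t − 10 = e^3.8845 = 48.641, so t = 58.641.
T = 100·t = 5864 K → 5850 K to the nearest 50 K.
M_estimate = 10⁶/5850 = 170.94; M_reference = 10⁶/5600 = 178.57.
ΔM = 170.94 − 178.57 = -7.63 → -8 mireds.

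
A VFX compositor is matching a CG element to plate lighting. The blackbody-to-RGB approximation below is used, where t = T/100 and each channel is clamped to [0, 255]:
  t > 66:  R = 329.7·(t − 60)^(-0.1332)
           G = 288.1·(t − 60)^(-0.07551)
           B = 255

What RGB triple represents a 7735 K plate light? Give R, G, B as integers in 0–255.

R=225, G=232, B=255

t = 7735/100 = 77.35; the t > 66 branch applies.
R = 329.7·(77.35 − 60)^(-0.1332) = 329.7·17.35^(-0.1332) = 329.7·0.68379 = 225.447.
G = 288.1·(77.35 − 60)^(-0.07551) = 288.1·17.35^(-0.07551) = 288.1·0.80616 = 232.254.
B = 255 by definition for t > 66.
Rounded: (225, 232, 255).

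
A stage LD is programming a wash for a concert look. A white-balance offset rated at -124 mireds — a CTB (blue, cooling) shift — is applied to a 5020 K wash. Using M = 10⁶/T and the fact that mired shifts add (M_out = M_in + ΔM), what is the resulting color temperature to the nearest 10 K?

M_in = 10⁶/5020 = 199.20 mireds.
M_out = 199.20 + (-124) = 75.20 mireds.
T_out = 10⁶/75.20 = 13297.3 K → 13300 K.

13300 K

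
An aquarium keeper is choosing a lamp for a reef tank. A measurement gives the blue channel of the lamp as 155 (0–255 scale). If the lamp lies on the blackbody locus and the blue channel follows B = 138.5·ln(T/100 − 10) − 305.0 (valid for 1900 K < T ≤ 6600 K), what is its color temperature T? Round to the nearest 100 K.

ln(t − 10) = (155 + 305.0) / 138.5 = 3.3213.
t − 10 = e^3.3213 = 27.696, so t = 37.696.
T = 100·t = 3770 K → 3800 K to the nearest 100 K.

3800 K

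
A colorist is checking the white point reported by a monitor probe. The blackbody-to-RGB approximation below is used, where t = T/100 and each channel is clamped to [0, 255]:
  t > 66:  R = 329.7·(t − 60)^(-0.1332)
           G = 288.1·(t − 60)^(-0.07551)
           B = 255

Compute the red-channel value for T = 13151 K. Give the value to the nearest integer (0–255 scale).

t = 13151/100 = 131.51; the t > 66 branch applies.
R = 329.7·(131.51 − 60)^(-0.1332) = 329.7·71.51^(-0.1332) = 329.7·0.56624 = 186.688.
Rounded: 187.

187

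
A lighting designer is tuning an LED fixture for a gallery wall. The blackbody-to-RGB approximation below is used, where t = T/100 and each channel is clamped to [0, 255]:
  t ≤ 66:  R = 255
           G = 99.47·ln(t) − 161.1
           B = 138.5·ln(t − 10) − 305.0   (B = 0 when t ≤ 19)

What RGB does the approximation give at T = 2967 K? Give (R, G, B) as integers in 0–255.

(255, 176, 108)

t = 2967/100 = 29.67; the t ≤ 66 branch applies.
R = 255 by definition for t ≤ 66.
G = 99.47·ln 29.67 − 161.1 = 99.47·3.3901 − 161.1 = 176.117.
B = 138.5·ln(29.67 − 10) − 305.0 = 138.5·ln 19.67 − 305.0 = 138.5·2.9791 − 305.0 = 107.605.
Rounded: (255, 176, 108).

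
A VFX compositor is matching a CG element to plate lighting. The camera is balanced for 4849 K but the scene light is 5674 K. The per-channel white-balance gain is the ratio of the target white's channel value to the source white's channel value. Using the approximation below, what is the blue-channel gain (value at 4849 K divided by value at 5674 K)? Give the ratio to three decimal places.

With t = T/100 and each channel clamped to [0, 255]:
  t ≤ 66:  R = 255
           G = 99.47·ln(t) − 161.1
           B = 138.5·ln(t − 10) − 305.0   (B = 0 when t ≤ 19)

At 5674 K (t = 56.74):
  B = 138.5·ln(56.74 − 10) − 305.0 = 138.5·ln 46.74 − 305.0 = 138.5·3.8446 − 305.0 = 227.477.
At 4849 K (t = 48.49):
  B = 138.5·ln(48.49 − 10) − 305.0 = 138.5·ln 38.49 − 305.0 = 138.5·3.6504 − 305.0 = 200.580.
Gain = 200.580 / 227.477 = 0.8818 → 0.882.

0.882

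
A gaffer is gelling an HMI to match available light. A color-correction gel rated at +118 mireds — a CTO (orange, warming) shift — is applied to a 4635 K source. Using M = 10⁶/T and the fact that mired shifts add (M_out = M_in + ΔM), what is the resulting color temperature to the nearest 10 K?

3000 K

M_in = 10⁶/4635 = 215.75 mireds.
M_out = 215.75 + (+118) = 333.75 mireds.
T_out = 10⁶/333.75 = 2996.3 K → 3000 K.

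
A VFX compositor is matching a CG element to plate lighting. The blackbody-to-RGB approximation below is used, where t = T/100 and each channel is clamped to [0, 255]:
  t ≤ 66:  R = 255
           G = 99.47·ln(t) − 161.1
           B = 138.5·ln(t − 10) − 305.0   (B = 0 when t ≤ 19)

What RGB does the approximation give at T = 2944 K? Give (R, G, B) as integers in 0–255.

(255, 175, 106)

t = 2944/100 = 29.44; the t ≤ 66 branch applies.
R = 255 by definition for t ≤ 66.
G = 99.47·ln 29.44 − 161.1 = 99.47·3.3824 − 161.1 = 175.343.
B = 138.5·ln(29.44 − 10) − 305.0 = 138.5·ln 19.44 − 305.0 = 138.5·2.9673 − 305.0 = 105.976.
Rounded: (255, 175, 106).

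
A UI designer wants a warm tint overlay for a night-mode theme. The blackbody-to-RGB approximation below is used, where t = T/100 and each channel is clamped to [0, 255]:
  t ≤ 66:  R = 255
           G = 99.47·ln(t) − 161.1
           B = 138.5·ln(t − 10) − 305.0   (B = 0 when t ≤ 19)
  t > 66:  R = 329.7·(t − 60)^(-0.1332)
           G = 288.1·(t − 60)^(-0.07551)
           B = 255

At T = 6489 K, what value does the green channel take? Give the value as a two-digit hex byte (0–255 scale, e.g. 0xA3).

0xFE

t = 6489/100 = 64.89; the t ≤ 66 branch applies.
G = 99.47·ln 64.89 − 161.1 = 99.47·4.1727 − 161.1 = 253.958.
Rounded: 254; in hex, 0xFE.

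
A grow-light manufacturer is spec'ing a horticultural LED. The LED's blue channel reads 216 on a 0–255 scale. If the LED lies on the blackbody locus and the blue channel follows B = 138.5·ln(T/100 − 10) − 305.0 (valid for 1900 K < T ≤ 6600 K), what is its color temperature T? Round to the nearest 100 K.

ln(t − 10) = (216 + 305.0) / 138.5 = 3.7617.
t − 10 = e^3.7617 = 43.023, so t = 53.023.
T = 100·t = 5302 K → 5300 K to the nearest 100 K.

5300 K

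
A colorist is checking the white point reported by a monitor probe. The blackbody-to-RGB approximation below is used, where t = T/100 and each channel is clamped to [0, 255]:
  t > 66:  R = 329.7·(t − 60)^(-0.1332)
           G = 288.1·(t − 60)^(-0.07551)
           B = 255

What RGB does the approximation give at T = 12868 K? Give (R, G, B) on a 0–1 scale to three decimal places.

(0.736, 0.821, 1.000)

t = 12868/100 = 128.68; the t > 66 branch applies.
R = 329.7·(128.68 − 60)^(-0.1332) = 329.7·68.68^(-0.1332) = 329.7·0.56929 = 187.695.
G = 288.1·(128.68 − 60)^(-0.07551) = 288.1·68.68^(-0.07551) = 288.1·0.72661 = 209.336.
B = 255 by definition for t > 66.
Dividing each by 255: (0.7361, 0.8209, 1.0000) → (0.736, 0.821, 1.000).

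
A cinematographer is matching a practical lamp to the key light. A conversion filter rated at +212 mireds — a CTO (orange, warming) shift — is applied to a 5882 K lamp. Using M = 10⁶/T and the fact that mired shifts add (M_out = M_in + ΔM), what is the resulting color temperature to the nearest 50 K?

M_in = 10⁶/5882 = 170.01 mireds.
M_out = 170.01 + (+212) = 382.01 mireds.
T_out = 10⁶/382.01 = 2617.7 K → 2600 K.

2600 K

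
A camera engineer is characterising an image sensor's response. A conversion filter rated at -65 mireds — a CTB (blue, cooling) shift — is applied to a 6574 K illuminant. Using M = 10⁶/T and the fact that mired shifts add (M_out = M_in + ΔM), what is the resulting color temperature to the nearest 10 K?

11480 K

M_in = 10⁶/6574 = 152.11 mireds.
M_out = 152.11 + (-65) = 87.11 mireds.
T_out = 10⁶/87.11 = 11479.2 K → 11480 K.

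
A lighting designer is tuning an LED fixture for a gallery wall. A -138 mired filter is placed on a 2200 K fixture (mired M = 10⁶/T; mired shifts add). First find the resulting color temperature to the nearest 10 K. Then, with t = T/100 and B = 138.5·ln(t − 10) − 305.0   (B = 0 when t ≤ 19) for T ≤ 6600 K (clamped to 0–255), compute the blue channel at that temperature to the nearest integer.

M_in = 10⁶/2200 = 454.55; M_out = 454.55 + (-138) = 316.55.
T_out = 10⁶/316.55 = 3159.1 K → 3160 K; t = 31.6.
B = 138.5·ln(31.6 − 10) − 305.0 = 138.5·ln 21.6 − 305.0 = 138.5·3.0727 − 305.0 = 120.568.
Rounded: 121.

121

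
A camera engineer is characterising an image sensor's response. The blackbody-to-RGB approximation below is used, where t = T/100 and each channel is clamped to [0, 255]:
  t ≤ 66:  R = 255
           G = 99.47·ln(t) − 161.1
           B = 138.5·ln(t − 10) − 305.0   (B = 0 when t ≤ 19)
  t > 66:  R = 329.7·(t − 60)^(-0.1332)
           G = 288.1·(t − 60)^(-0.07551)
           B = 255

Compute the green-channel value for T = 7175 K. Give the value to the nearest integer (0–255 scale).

t = 7175/100 = 71.75; the t > 66 branch applies.
G = 288.1·(71.75 − 60)^(-0.07551) = 288.1·11.75^(-0.07551) = 288.1·0.83024 = 239.191.
Rounded: 239.

239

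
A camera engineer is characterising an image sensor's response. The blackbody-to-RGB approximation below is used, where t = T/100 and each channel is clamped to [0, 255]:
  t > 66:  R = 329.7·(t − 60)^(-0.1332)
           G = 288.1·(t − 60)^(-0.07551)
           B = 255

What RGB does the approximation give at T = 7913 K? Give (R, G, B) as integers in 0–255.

t = 7913/100 = 79.13; the t > 66 branch applies.
R = 329.7·(79.13 − 60)^(-0.1332) = 329.7·19.13^(-0.1332) = 329.7·0.67496 = 222.533.
G = 288.1·(79.13 − 60)^(-0.07551) = 288.1·19.13^(-0.07551) = 288.1·0.80024 = 230.548.
B = 255 by definition for t > 66.
Rounded: (223, 231, 255).

(223, 231, 255)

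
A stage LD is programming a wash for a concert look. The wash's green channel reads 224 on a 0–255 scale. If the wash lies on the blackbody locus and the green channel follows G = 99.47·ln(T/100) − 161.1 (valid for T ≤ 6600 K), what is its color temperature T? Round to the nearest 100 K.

ln t = (224 + 161.1) / 99.47 = 3.8715.
t = e^3.8715 = 48.015.
T = 100·t = 4802 K → 4800 K to the nearest 100 K.

4800 K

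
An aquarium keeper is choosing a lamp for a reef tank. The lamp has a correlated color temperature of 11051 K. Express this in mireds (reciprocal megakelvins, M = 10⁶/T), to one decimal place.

90.5 mireds

M = 10⁶ / 11051 = 90.490 → 90.5 mireds.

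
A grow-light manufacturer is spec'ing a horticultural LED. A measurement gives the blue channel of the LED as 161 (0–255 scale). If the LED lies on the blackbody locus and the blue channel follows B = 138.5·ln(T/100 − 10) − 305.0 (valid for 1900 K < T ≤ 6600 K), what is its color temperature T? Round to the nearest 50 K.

3900 K

ln(t − 10) = (161 + 305.0) / 138.5 = 3.3646.
t − 10 = e^3.3646 = 28.923, so t = 38.923.
T = 100·t = 3892 K → 3900 K to the nearest 50 K.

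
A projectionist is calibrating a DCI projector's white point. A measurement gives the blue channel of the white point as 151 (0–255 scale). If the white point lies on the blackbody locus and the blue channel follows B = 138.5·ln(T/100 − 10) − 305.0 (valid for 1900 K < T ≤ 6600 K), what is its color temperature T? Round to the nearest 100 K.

3700 K

ln(t − 10) = (151 + 305.0) / 138.5 = 3.2924.
t − 10 = e^3.2924 = 26.908, so t = 36.908.
T = 100·t = 3691 K → 3700 K to the nearest 100 K.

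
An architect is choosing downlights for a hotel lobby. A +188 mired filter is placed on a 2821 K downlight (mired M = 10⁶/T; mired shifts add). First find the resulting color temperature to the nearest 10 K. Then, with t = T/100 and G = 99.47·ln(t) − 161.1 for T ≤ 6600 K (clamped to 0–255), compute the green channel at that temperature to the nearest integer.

129

M_in = 10⁶/2821 = 354.48; M_out = 354.48 + (+188) = 542.48.
T_out = 10⁶/542.48 = 1843.4 K → 1840 K; t = 18.4.
G = 99.47·ln 18.4 − 161.1 = 99.47·2.9124 − 161.1 = 128.592.
Rounded: 129.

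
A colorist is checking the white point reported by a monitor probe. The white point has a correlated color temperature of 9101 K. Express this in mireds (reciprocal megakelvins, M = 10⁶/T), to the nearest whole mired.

110 mireds

M = 10⁶ / 9101 = 109.878 → 110 mireds.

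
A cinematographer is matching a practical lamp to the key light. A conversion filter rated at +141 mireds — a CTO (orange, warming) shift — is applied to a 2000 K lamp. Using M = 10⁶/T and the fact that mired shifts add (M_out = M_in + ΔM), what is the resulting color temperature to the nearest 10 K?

M_in = 10⁶/2000 = 500.00 mireds.
M_out = 500.00 + (+141) = 641.00 mireds.
T_out = 10⁶/641.00 = 1560.1 K → 1560 K.

1560 K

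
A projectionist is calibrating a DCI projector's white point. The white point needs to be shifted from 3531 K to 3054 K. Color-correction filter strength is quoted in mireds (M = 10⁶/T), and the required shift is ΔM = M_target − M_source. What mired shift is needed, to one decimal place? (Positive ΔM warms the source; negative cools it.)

+44.2 mireds

M_source = 10⁶/3531 = 283.206; M_target = 10⁶/3054 = 327.439.
ΔM = 327.439 − 283.206 = 44.234 → +44.2 mireds, a warming shift.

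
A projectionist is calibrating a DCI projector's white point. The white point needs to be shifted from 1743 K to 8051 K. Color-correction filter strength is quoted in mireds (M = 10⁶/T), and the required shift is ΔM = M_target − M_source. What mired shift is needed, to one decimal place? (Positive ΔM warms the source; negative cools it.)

-449.5 mireds

M_source = 10⁶/1743 = 573.723; M_target = 10⁶/8051 = 124.208.
ΔM = 124.208 − 573.723 = -449.515 → -449.5 mireds, a cooling shift.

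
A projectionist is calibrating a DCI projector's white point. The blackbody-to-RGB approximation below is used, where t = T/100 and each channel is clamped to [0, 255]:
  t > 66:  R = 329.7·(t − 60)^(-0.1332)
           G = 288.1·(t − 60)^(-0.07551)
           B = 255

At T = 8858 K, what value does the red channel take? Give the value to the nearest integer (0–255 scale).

211

t = 8858/100 = 88.58; the t > 66 branch applies.
R = 329.7·(88.58 − 60)^(-0.1332) = 329.7·28.58^(-0.1332) = 329.7·0.63981 = 210.946.
Rounded: 211.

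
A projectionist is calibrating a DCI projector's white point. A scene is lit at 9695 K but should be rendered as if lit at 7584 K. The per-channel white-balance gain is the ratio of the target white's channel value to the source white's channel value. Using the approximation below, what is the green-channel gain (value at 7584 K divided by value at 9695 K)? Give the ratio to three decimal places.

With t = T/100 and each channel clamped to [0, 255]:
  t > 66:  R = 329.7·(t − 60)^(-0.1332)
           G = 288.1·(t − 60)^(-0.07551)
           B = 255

At 9695 K (t = 96.95):
  G = 288.1·(96.95 − 60)^(-0.07551) = 288.1·36.95^(-0.07551) = 288.1·0.76143 = 219.368.
At 7584 K (t = 75.84):
  G = 288.1·(75.84 − 60)^(-0.07551) = 288.1·15.84^(-0.07551) = 288.1·0.81172 = 233.857.
Gain = 233.857 / 219.368 = 1.0660 → 1.066.

1.066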